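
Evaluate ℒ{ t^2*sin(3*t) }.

L{sin(3t)} = 3/(s^2 + 9).
Then apply L{t^2·g(t)} = (-1)^2 d^2/ds^2[H(s)] with H(s) = 3/(s^2 + 9):
differentiating 2 times and applying the sign gives 18*(s^2 - 3)/(s^2 + 9)^3.

18*(s^2 - 3)/(s^2 + 9)^3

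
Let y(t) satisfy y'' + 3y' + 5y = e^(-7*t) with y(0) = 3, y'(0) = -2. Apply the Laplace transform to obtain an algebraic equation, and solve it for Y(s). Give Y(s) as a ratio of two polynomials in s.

Transform both sides with L{·}.
With L{y''} = s^2 Y - s·y(0) - y'(0) and L{y'} = sY - y(0), with y(0) = 3, y'(0) = -2: the LHS transforms to (s^2 + 3*s + 5)Y - (3*s + 7).
The right side is L{e^(-7*t)} = 1/(s + 7).
So (s^2 + 3*s + 5)Y = 1/(s + 7) + (3*s + 7).
Divide through and combine into a single rational function.

Y(s) = (3*s^2 + 28*s + 50)/(s^3 + 10*s^2 + 26*s + 35)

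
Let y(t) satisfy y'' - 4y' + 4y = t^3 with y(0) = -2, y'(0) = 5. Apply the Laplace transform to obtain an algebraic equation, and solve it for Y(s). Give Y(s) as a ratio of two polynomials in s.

Apply the Laplace transform to the equation.
Using L{y''} = s^2 Y - s·y(0) - y'(0) and L{y'} = sY - y(0), with y(0) = -2, y'(0) = 5, the left side becomes (s^2 - 4*s + 4)Y - (-2*s + 13).
The right side is L{t^3} = 6/s^4.
So (s^2 - 4*s + 4)Y = 6/s^4 + (-2*s + 13).
Solve for Y(s) and write it as one ratio of polynomials.

Y(s) = (-2*s^5 + 13*s^4 + 6)/(s^6 - 4*s^5 + 4*s^4)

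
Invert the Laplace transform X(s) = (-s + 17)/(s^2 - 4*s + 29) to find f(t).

f(t) = 3*exp(2*t)*sin(5*t) - exp(2*t)*cos(5*t)

Complete the square in the denominator: s^2 - 4*s + 29 = (s - 2)^2 + 5^2.
Split the numerator to match: -s + 17 = -1·(s - 2) + 3·5.
Invert each term: -1·(s - 2)/((s - 2)^2 + 25) ↔ -e^(2t)cos(5t); 3·5/((s - 2)^2 + 25) ↔ 3e^(2t)sin(5t).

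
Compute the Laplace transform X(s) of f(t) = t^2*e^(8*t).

L{e^(8t)} = 1/(s - 8).
Then apply L{t^2·g(t)} = (-1)^2 d^2/ds^2[G(s)] with G(s) = 1/(s - 8):
differentiating 2 times and applying the sign gives 2/(s - 8)^3.

X(s) = 2/(s - 8)^3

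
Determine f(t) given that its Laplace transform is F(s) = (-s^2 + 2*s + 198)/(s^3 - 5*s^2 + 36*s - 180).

f(t) = 3*exp(5*t) - 3*sin(6*t) - 4*cos(6*t)

Factor the denominator: s^3 - 5*s^2 + 36*s - 180 = (s - 5)*(s^2 + 36).
Partial fraction decomposition gives [3/(s - 5)] + [-4*s/(s^2 + 36)] + [-18/(s^2 + 36)].
Invert each term: 3/(s - 5) ↔ 3e^(5t); -4·s/(s^2 + 36) ↔ -4cos(6t); -3·6/(s^2 + 36) ↔ -3sin(6t).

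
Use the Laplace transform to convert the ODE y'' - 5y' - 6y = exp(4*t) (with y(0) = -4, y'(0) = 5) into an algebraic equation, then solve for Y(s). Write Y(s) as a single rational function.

Y(s) = (-4*s^2 + 41*s - 99)/(s^3 - 9*s^2 + 14*s + 24)

Transform both sides with L{·}.
Using L{y''} = s^2 Y - s·y(0) - y'(0) and L{y'} = sY - y(0), with y(0) = -4, y'(0) = 5, the left side becomes (s^2 - 5*s - 6)Y - (-4*s + 25).
The right side is L{exp(4*t)} = 1/(s - 4).
So (s^2 - 5*s - 6)Y = 1/(s - 4) + (-4*s + 25).
Solve for Y(s) and write it as one ratio of polynomials.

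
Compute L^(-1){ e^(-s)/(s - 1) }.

The factor e^(-s) signals a time shift by c = 1 (second shifting theorem).
L{e^(t)} = 1/(s - 1), so L^-1{1/(s - 1)} = e^(t).
Hence the inverse is u(t - 1) times that function evaluated at t - 1.

Heaviside(t - 1)*(exp(t - 1))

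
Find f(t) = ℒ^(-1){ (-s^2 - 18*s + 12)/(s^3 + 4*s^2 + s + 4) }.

f(t) = 2*sin(t) - 5*cos(t) + 4*exp(-4*t)

Factor the denominator: s^3 + 4*s^2 + s + 4 = (s + 4)*(s^2 + 1).
Partial fraction decomposition gives [4/(s + 4)] + [-5*s/(s^2 + 1)] + [2/(s^2 + 1)].
Invert each term: 4/(s + 4) ↔ 4e^(-4t); -5·s/(s^2 + 1) ↔ -5cos(t); 2·1/(s^2 + 1) ↔ 2sin(t).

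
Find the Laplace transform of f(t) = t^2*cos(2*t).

L{cos(2t)} = s/(s^2 + 4).
Then apply L{t^2·g(t)} = (-1)^2 d^2/ds^2[G(s)] with G(s) = s/(s^2 + 4):
differentiating 2 times and applying the sign gives 2*s*(s^2 - 12)/(s^2 + 4)^3.

2*s*(s^2 - 12)/(s^2 + 4)^3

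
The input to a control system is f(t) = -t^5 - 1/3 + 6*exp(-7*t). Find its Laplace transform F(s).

By linearity of the Laplace transform, transform each term separately.
L{-1/3} = (-1/3)/s; (-1)·[L{t^5} = 5!/s^6 = 120/s^6]; (6)·[L{e^(-7t)} = 1/(s + 7)].

F(s) = 6/(s + 7) - 1/(3*s) - 120/s^6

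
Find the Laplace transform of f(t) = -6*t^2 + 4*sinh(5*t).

20/(s^2 - 25) - 12/s^3

By linearity of the Laplace transform, transform each term separately.
(4)·[L{sinh(5t)} = 5/(s^2 - 25)]; (-6)·[L{t^2} = 2!/s^3 = 2/s^3].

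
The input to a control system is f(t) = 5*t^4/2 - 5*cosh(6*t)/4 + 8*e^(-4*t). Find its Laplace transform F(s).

F(s) = -5*s/(4*(s^2 - 36)) + 8/(s + 4) + 60/s^5

By linearity of the Laplace transform, transform each term separately.
(-5/4)·[L{cosh(6t)} = s/(s^2 - 36)]; (5/2)·[L{t^4} = 4!/s^5 = 24/s^5]; (8)·[L{e^(-4t)} = 1/(s + 4)].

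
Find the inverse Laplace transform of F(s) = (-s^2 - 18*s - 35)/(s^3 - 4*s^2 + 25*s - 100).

Factor the denominator: s^3 - 4*s^2 + 25*s - 100 = (s - 4)*(s^2 + 25).
Partial fraction decomposition gives [-3/(s - 4)] + [2*s/(s^2 + 25)] + [-10/(s^2 + 25)].
Invert each term: -3/(s - 4) ↔ -3e^(4t); 2·s/(s^2 + 25) ↔ 2cos(5t); -2·5/(s^2 + 25) ↔ -2sin(5t).

-3*exp(4*t) - 2*sin(5*t) + 2*cos(5*t)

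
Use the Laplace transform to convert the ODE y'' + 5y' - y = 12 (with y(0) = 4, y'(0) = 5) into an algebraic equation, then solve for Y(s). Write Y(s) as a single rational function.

Y(s) = (4*s^2 + 25*s + 12)/(s^3 + 5*s^2 - s)

Take the Laplace transform of both sides.
With L{y''} = s^2 Y - s·y(0) - y'(0) and L{y'} = sY - y(0), with y(0) = 4, y'(0) = 5: the LHS transforms to (s^2 + 5*s - 1)Y - (4*s + 25).
The right side is L{12} = 12/s.
So (s^2 + 5*s - 1)Y = 12/s + (4*s + 25).
Isolate Y and clear denominators.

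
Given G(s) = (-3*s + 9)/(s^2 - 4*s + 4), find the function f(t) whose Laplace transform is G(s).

f(t) = 3*t*exp(2*t) - 3*exp(2*t)

Factor the denominator: s^2 - 4*s + 4 = (s - 2)^2.
Partial fraction decomposition gives [-3/(s - 2)] + [3/(s - 2)^2].
Invert each term: -3/(s - 2) ↔ -3e^(2t); 3/(s - 2)^2 ↔ 3t·e^(2t).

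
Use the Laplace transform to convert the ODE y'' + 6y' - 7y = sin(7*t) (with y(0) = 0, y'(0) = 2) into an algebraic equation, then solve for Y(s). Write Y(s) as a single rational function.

Y(s) = (2*s^2 + 105)/(s^4 + 6*s^3 + 42*s^2 + 294*s - 343)

Take the Laplace transform of both sides.
Using L{y''} = s^2 Y - s·y(0) - y'(0) and L{y'} = sY - y(0), with y(0) = 0, y'(0) = 2, the left side becomes (s^2 + 6*s - 7)Y - (2).
The right side is L{sin(7*t)} = 7/(s^2 + 49).
So (s^2 + 6*s - 7)Y = 7/(s^2 + 49) + (2).
Isolate Y and clear denominators.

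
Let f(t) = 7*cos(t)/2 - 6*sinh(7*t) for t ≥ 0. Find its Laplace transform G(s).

G(s) = 7*s/(2*(s^2 + 1)) - 42/(s^2 - 49)

The transform is linear, so treat each term independently.
(-6)·[L{sinh(7t)} = 7/(s^2 - 49)]; (7/2)·[L{cos(t)} = s/(s^2 + 1)].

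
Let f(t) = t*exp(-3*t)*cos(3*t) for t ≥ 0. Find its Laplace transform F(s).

F(s) = s*(s + 6)/(s^2 + 6*s + 18)^2

L{cos(3t)} = s/(s^2 + 9).
Multiplying by e^(-3t) shifts s → s + 3, so L{exp(-3*t)*cos(3*t)} = (s + 3)/((s + 3)^2 + 9).
Then apply L{t·g(t)} = -d/ds[G(s)] with G(s) = (s + 3)/((s + 3)^2 + 9):
differentiating 1 time and applying the sign gives s*(s + 6)/(s^2 + 6*s + 18)^2.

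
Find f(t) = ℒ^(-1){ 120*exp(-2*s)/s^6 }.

The factor e^(-2s) signals a time shift by c = 2 (second shifting theorem).
L{t^5} = 5!/s^6 = 120/s^6, so L^-1{120/s^6} = t^5.
Hence the inverse is u(t - 2) times that function evaluated at t - 2.

f(t) = Heaviside(t - 2)*((t - 2)^5)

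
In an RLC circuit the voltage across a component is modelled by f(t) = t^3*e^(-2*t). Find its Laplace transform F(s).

L{t^3} = 3!/s^4 = 6/s^4.
By the first shifting theorem, multiplying by e^(-2t) replaces s with s + 2.

F(s) = 6/(s + 2)^4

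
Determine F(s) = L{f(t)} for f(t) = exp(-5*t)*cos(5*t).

F(s) = (s + 5)/((s + 5)^2 + 25)

L{cos(5t)} = s/(s^2 + 25).
By the first shifting theorem, multiplying by e^(-5t) replaces s with s + 5.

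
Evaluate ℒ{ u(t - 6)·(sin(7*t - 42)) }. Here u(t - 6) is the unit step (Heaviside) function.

By the second shifting theorem, L{u(t - c)·g(t - c)} = e^(-cs)·G(s) with c = 6 and G(s) = L{g(t)}.
L{sin(7t)} = 7/(s^2 + 49).

7*exp(-6*s)/(s^2 + 49)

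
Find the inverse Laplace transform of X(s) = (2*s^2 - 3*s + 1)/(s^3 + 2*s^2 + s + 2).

-sin(t) - cos(t) + 3*exp(-2*t)

Factor the denominator: s^3 + 2*s^2 + s + 2 = (s + 2)*(s^2 + 1).
Partial fraction decomposition gives [3/(s + 2)] + [-s/(s^2 + 1)] + [-1/(s^2 + 1)].
Invert each term: 3/(s + 2) ↔ 3e^(-2t); -1·s/(s^2 + 1) ↔ -cos(t); -1·1/(s^2 + 1) ↔ -sin(t).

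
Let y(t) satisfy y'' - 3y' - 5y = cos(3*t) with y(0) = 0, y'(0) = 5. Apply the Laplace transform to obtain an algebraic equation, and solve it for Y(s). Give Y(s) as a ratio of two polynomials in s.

Transform both sides with L{·}.
Using L{y''} = s^2 Y - s·y(0) - y'(0) and L{y'} = sY - y(0), with y(0) = 0, y'(0) = 5, the left side becomes (s^2 - 3*s - 5)Y - (5).
The right side is L{cos(3*t)} = s/(s^2 + 9).
So (s^2 - 3*s - 5)Y = s/(s^2 + 9) + (5).
Solve for Y(s) and write it as one ratio of polynomials.

Y(s) = (5*s^2 + s + 45)/(s^4 - 3*s^3 + 4*s^2 - 27*s - 45)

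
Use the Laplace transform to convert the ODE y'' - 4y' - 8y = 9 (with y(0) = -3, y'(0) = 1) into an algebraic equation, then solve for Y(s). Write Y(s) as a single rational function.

Y(s) = (-3*s^2 + 13*s + 9)/(s^3 - 4*s^2 - 8*s)

Transform both sides with L{·}.
Using L{y''} = s^2 Y - s·y(0) - y'(0) and L{y'} = sY - y(0), with y(0) = -3, y'(0) = 1, the left side becomes (s^2 - 4*s - 8)Y - (-3*s + 13).
The right side is L{9} = 9/s.
So (s^2 - 4*s - 8)Y = 9/s + (-3*s + 13).
Solve for Y(s) and write it as one ratio of polynomials.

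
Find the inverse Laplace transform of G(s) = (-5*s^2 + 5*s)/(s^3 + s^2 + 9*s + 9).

3*sin(3*t) - 4*cos(3*t) - exp(-t)

Factor the denominator: s^3 + s^2 + 9*s + 9 = (s + 1)*(s^2 + 9).
Partial fraction decomposition gives [-1/(s + 1)] + [-4*s/(s^2 + 9)] + [9/(s^2 + 9)].
Invert each term: -1/(s + 1) ↔ -e^(-t); -4·s/(s^2 + 9) ↔ -4cos(3t); 3·3/(s^2 + 9) ↔ 3sin(3t).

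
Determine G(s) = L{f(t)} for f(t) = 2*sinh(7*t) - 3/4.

The transform is linear, so treat each term independently.
(2)·[L{sinh(7t)} = 7/(s^2 - 49)]; L{-3/4} = (-3/4)/s.

G(s) = 14/(s^2 - 49) - 3/(4*s)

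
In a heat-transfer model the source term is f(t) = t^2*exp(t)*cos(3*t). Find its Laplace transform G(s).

L{cos(3t)} = s/(s^2 + 9).
Multiplying by e^(t) shifts s → s - 1, so L{exp(t)*cos(3*t)} = (s - 1)/((s - 1)^2 + 9).
Then apply L{t^2·g(t)} = (-1)^2 d^2/ds^2[H(s)] with H(s) = (s - 1)/((s - 1)^2 + 9):
differentiating 2 times and applying the sign gives 2*(s - 1)*(s^2 - 2*s - 26)/(s^2 - 2*s + 10)^3.

G(s) = 2*(s - 1)*(s^2 - 2*s - 26)/(s^2 - 2*s + 10)^3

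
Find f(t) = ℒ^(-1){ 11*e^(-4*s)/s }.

The factor e^(-4s) signals a time shift by c = 4 (second shifting theorem).
L{11} = 11/s, so L^-1{11/s} = 11.
Hence the inverse is u(t - 4) times that function evaluated at t - 4.

f(t) = Heaviside(t - 4)*(11)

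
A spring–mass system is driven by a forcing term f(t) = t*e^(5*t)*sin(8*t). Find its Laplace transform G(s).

L{sin(8t)} = 8/(s^2 + 64).
Multiplying by e^(5t) shifts s → s - 5, so L{e^(5*t)*sin(8*t)} = 8/((s - 5)^2 + 64).
Then apply L{t·g(t)} = -d/ds[H(s)] with H(s) = 8/((s - 5)^2 + 64):
differentiating 1 time and applying the sign gives 16*(s - 5)/(s^2 - 10*s + 89)^2.

G(s) = 16*(s - 5)/(s^2 - 10*s + 89)^2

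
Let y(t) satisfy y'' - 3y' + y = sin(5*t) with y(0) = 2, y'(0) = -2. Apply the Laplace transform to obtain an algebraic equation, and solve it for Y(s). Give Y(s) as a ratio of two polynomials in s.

Y(s) = (2*s^3 - 8*s^2 + 50*s - 195)/(s^4 - 3*s^3 + 26*s^2 - 75*s + 25)

Take the Laplace transform of both sides.
Using L{y''} = s^2 Y - s·y(0) - y'(0) and L{y'} = sY - y(0), with y(0) = 2, y'(0) = -2, the left side becomes (s^2 - 3*s + 1)Y - (2*s - 8).
The right side is L{sin(5*t)} = 5/(s^2 + 25).
So (s^2 - 3*s + 1)Y = 5/(s^2 + 25) + (2*s - 8).
Divide through and combine into a single rational function.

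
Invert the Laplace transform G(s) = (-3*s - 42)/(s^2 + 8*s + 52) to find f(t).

Complete the square in the denominator: s^2 + 8*s + 52 = (s + 4)^2 + 6^2.
Split the numerator to match: -3*s - 42 = -3·(s + 4) - 5·6.
Invert each term: -3·(s + 4)/((s + 4)^2 + 36) ↔ -3e^(-4t)cos(6t); -5·6/((s + 4)^2 + 36) ↔ -5e^(-4t)sin(6t).

f(t) = -5*exp(-4*t)*sin(6*t) - 3*exp(-4*t)*cos(6*t)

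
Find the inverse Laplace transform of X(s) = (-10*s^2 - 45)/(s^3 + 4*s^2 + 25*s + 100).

4*sin(5*t) - 5*cos(5*t) - 5*exp(-4*t)

Factor the denominator: s^3 + 4*s^2 + 25*s + 100 = (s + 4)*(s^2 + 25).
Partial fraction decomposition gives [-5/(s + 4)] + [-5*s/(s^2 + 25)] + [20/(s^2 + 25)].
Invert each term: -5/(s + 4) ↔ -5e^(-4t); -5·s/(s^2 + 25) ↔ -5cos(5t); 4·5/(s^2 + 25) ↔ 4sin(5t).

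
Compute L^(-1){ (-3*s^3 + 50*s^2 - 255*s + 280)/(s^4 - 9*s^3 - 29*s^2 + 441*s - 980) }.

Factor the denominator: s^4 - 9*s^3 - 29*s^2 + 441*s - 980 = (s - 7)*(s - 5)*(s - 4)*(s + 7).
Partial fraction decomposition gives [-1/(s - 7)] + [-3/(s + 7)] + [-4/(s - 4)] + [5/(s - 5)].
Invert each term: -1/(s - 7) ↔ -e^(7t); -3/(s + 7) ↔ -3e^(-7t); -4/(s - 4) ↔ -4e^(4t); 5/(s - 5) ↔ 5e^(5t).

-exp(7*t) + 5*exp(5*t) - 4*exp(4*t) - 3*exp(-7*t)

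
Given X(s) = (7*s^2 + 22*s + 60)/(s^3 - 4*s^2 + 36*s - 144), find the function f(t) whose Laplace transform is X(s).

Factor the denominator: s^3 - 4*s^2 + 36*s - 144 = (s - 4)*(s^2 + 36).
Partial fraction decomposition gives [5/(s - 4)] + [2*s/(s^2 + 36)] + [30/(s^2 + 36)].
Invert each term: 5/(s - 4) ↔ 5e^(4t); 2·s/(s^2 + 36) ↔ 2cos(6t); 5·6/(s^2 + 36) ↔ 5sin(6t).

f(t) = 5*exp(4*t) + 5*sin(6*t) + 2*cos(6*t)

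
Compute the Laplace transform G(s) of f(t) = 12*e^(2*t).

L{12} = 12/s.
By the first shifting theorem, multiplying by e^(2t) replaces s with s - 2.

G(s) = 12/(s - 2)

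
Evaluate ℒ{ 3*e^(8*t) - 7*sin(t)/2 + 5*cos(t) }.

By linearity of the Laplace transform, transform each term separately.
(-7/2)·[L{sin(t)} = 1/(s^2 + 1)]; (3)·[L{e^(8t)} = 1/(s - 8)]; (5)·[L{cos(t)} = s/(s^2 + 1)].

5*s/(s^2 + 1) - 7/(2*(s^2 + 1)) + 3/(s - 8)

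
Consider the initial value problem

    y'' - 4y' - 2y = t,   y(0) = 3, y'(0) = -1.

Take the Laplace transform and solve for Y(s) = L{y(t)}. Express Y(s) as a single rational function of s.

Y(s) = (3*s^3 - 13*s^2 + 1)/(s^4 - 4*s^3 - 2*s^2)

Apply the Laplace transform to the equation.
Using L{y''} = s^2 Y - s·y(0) - y'(0) and L{y'} = sY - y(0), with y(0) = 3, y'(0) = -1, the left side becomes (s^2 - 4*s - 2)Y - (3*s - 13).
The right side is L{t} = s^(-2).
So (s^2 - 4*s - 2)Y = s^(-2) + (3*s - 13).
Solve for Y(s) and write it as one ratio of polynomials.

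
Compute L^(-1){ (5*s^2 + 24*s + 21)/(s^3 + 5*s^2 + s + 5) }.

Factor the denominator: s^3 + 5*s^2 + s + 5 = (s + 5)*(s^2 + 1).
Partial fraction decomposition gives [1/(s + 5)] + [4*s/(s^2 + 1)] + [4/(s^2 + 1)].
Invert each term: 1/(s + 5) ↔ e^(-5t); 4·s/(s^2 + 1) ↔ 4cos(t); 4·1/(s^2 + 1) ↔ 4sin(t).

4*sin(t) + 4*cos(t) + exp(-5*t)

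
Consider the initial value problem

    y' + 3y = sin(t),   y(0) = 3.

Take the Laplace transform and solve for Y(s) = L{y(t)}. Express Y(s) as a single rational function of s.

Y(s) = (3*s^2 + 4)/(s^3 + 3*s^2 + s + 3)

Apply the Laplace transform to the equation.
The derivative rules (L{y'} = sY - y(0) = sY - 3) turn the left side into (s + 3)Y - (3).
The right side is L{sin(t)} = 1/(s^2 + 1).
So (s + 3)Y = 1/(s^2 + 1) + (3).
Solve for Y(s) and write it as one ratio of polynomials.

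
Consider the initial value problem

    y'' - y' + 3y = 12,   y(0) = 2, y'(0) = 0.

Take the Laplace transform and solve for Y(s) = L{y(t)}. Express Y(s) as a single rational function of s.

Transform both sides with L{·}.
The derivative rules (L{y''} = s^2 Y - s·y(0) - y'(0) and L{y'} = sY - y(0), with y(0) = 2, y'(0) = 0) turn the left side into (s^2 - s + 3)Y - (2*s - 2).
The right side is L{12} = 12/s.
So (s^2 - s + 3)Y = 12/s + (2*s - 2).
Solve for Y(s) and write it as one ratio of polynomials.

Y(s) = (2*s^2 - 2*s + 12)/(s^3 - s^2 + 3*s)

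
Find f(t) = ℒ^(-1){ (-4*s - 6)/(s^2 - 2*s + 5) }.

f(t) = -5*exp(t)*sin(2*t) - 4*exp(t)*cos(2*t)

Complete the square in the denominator: s^2 - 2*s + 5 = (s - 1)^2 + 2^2.
Split the numerator to match: -4*s - 6 = -4·(s - 1) - 5·2.
Invert each term: -4·(s - 1)/((s - 1)^2 + 4) ↔ -4e^(t)cos(2t); -5·2/((s - 1)^2 + 4) ↔ -5e^(t)sin(2t).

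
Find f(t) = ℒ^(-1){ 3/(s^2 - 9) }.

f(t) = sinh(3*t)

Since L{sinh(3t)} = 3/(s^2 - 9), the inverse is sinh(3*t).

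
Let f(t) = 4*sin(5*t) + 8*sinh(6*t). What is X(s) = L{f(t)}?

X(s) = 20/(s^2 + 25) + 48/(s^2 - 36)

By linearity of the Laplace transform, transform each term separately.
(8)·[L{sinh(6t)} = 6/(s^2 - 36)]; (4)·[L{sin(5t)} = 5/(s^2 + 25)].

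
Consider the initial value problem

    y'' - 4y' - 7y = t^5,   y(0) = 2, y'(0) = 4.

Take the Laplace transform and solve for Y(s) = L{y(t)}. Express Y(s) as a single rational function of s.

Apply the Laplace transform to the equation.
The derivative rules (L{y''} = s^2 Y - s·y(0) - y'(0) and L{y'} = sY - y(0), with y(0) = 2, y'(0) = 4) turn the left side into (s^2 - 4*s - 7)Y - (2*s - 4).
The right side is L{t^5} = 120/s^6.
So (s^2 - 4*s - 7)Y = 120/s^6 + (2*s - 4).
Solve for Y(s) and write it as one ratio of polynomials.

Y(s) = (2*s^7 - 4*s^6 + 120)/(s^8 - 4*s^7 - 7*s^6)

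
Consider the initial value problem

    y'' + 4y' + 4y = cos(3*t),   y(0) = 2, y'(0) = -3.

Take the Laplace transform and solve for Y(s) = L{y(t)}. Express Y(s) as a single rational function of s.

Apply the Laplace transform to the equation.
Using L{y''} = s^2 Y - s·y(0) - y'(0) and L{y'} = sY - y(0), with y(0) = 2, y'(0) = -3, the left side becomes (s^2 + 4*s + 4)Y - (2*s + 5).
The right side is L{cos(3*t)} = s/(s^2 + 9).
So (s^2 + 4*s + 4)Y = s/(s^2 + 9) + (2*s + 5).
Divide through and combine into a single rational function.

Y(s) = (2*s^3 + 5*s^2 + 19*s + 45)/(s^4 + 4*s^3 + 13*s^2 + 36*s + 36)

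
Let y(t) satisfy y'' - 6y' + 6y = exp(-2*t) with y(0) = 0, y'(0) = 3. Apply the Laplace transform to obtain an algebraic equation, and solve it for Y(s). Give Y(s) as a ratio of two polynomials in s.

Transform both sides with L{·}.
The derivative rules (L{y''} = s^2 Y - s·y(0) - y'(0) and L{y'} = sY - y(0), with y(0) = 0, y'(0) = 3) turn the left side into (s^2 - 6*s + 6)Y - (3).
The right side is L{exp(-2*t)} = 1/(s + 2).
So (s^2 - 6*s + 6)Y = 1/(s + 2) + (3).
Solve for Y(s) and write it as one ratio of polynomials.

Y(s) = (3*s + 7)/(s^3 - 4*s^2 - 6*s + 12)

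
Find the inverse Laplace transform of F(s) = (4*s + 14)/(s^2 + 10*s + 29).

-3*exp(-5*t)*sin(2*t) + 4*exp(-5*t)*cos(2*t)

Complete the square in the denominator: s^2 + 10*s + 29 = (s + 5)^2 + 2^2.
Split the numerator to match: 4*s + 14 = 4·(s + 5) - 3·2.
Invert each term: 4·(s + 5)/((s + 5)^2 + 4) ↔ 4e^(-5t)cos(2t); -3·2/((s + 5)^2 + 4) ↔ -3e^(-5t)sin(2t).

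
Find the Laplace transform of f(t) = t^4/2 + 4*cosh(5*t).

By linearity of the Laplace transform, transform each term separately.
(1/2)·[L{t^4} = 4!/s^5 = 24/s^5]; (4)·[L{cosh(5t)} = s/(s^2 - 25)].

4*s/(s^2 - 25) + 12/s^5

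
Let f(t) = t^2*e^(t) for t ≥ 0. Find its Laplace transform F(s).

F(s) = 2/(s - 1)^3

L{e^(t)} = 1/(s - 1).
Then apply L{t^2·g(t)} = (-1)^2 d^2/ds^2[G(s)] with G(s) = 1/(s - 1):
differentiating 2 times and applying the sign gives 2/(s - 1)^3.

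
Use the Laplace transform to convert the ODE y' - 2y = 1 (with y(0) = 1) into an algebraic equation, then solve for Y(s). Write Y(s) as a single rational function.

Y(s) = (s + 1)/(s^2 - 2*s)

Take the Laplace transform of both sides.
The derivative rules (L{y'} = sY - y(0) = sY - 1) turn the left side into (s - 2)Y - (1).
The right side is L{1} = 1/s.
So (s - 2)Y = 1/s + (1).
Divide through and combine into a single rational function.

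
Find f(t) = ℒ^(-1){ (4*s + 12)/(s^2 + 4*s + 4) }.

Factor the denominator: s^2 + 4*s + 4 = (s + 2)^2.
Partial fraction decomposition gives [4/(s + 2)] + [4/(s + 2)^2].
Invert each term: 4/(s + 2) ↔ 4e^(-2t); 4/(s + 2)^2 ↔ 4t·e^(-2t).

f(t) = 4*t*exp(-2*t) + 4*exp(-2*t)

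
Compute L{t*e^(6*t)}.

L{e^(6t)} = 1/(s - 6).
Then apply L{t·g(t)} = -d/ds[G(s)] with G(s) = 1/(s - 6):
differentiating 1 time and applying the sign gives (s - 6)^(-2).

(s - 6)^(-2)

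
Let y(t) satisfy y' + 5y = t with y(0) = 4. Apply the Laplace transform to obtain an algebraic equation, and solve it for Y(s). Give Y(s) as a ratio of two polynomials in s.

Take the Laplace transform of both sides.
With L{y'} = sY - y(0) = sY - 4: the LHS transforms to (s + 5)Y - (4).
The right side is L{t} = s^(-2).
So (s + 5)Y = s^(-2) + (4).
Isolate Y and clear denominators.

Y(s) = (4*s^2 + 1)/(s^3 + 5*s^2)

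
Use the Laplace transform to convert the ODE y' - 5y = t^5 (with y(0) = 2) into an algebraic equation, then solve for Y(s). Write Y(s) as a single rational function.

Y(s) = (2*s^6 + 120)/(s^7 - 5*s^6)

Laplace-transform each side.
The derivative rules (L{y'} = sY - y(0) = sY - 2) turn the left side into (s - 5)Y - (2).
The right side is L{t^5} = 120/s^6.
So (s - 5)Y = 120/s^6 + (2).
Divide through and combine into a single rational function.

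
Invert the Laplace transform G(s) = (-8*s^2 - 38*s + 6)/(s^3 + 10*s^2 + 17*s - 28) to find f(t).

Factor the denominator: s^3 + 10*s^2 + 17*s - 28 = (s - 1)*(s + 4)*(s + 7).
Partial fraction decomposition gives [-5/(s + 7)] + [-1/(s - 1)] + [-2/(s + 4)].
Invert each term: -5/(s + 7) ↔ -5e^(-7t); -1/(s - 1) ↔ -e^(t); -2/(s + 4) ↔ -2e^(-4t).

f(t) = -exp(t) - 2*exp(-4*t) - 5*exp(-7*t)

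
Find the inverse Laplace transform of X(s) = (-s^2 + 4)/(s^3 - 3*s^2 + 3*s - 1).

Factor the denominator: s^3 - 3*s^2 + 3*s - 1 = (s - 1)^3.
Partial fraction decomposition gives [-1/(s - 1)] + [-2/(s - 1)^2] + [3/(s - 1)^3].
Invert each term: -1/(s - 1) ↔ -e^(t); -2/(s - 1)^2 ↔ -2t·e^(t); 3/(s - 1)^3 ↔ (3/2)t^2·e^(t).

3*t^2*exp(t)/2 - 2*t*exp(t) - exp(t)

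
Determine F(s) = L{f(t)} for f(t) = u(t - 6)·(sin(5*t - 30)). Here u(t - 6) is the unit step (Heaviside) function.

F(s) = 5*exp(-6*s)/(s^2 + 25)

By the second shifting theorem, L{u(t - c)·g(t - c)} = e^(-cs)·G(s) with c = 6 and G(s) = L{g(t)}.
L{sin(5t)} = 5/(s^2 + 25).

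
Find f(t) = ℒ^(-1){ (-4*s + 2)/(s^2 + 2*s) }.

Factor the denominator: s^2 + 2*s = s*(s + 2).
Partial fraction decomposition gives [-5/(s + 2)] + [1/s].
Invert each term: -5/(s + 2) ↔ -5e^(-2t); 1/(s - 0) ↔ e^(0t).

f(t) = 1 - 5*exp(-2*t)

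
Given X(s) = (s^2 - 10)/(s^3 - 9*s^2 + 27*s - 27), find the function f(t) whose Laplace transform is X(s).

Factor the denominator: s^3 - 9*s^2 + 27*s - 27 = (s - 3)^3.
Partial fraction decomposition gives [1/(s - 3)] + [6/(s - 3)^2] + [-1/(s - 3)^3].
Invert each term: 1/(s - 3) ↔ e^(3t); 6/(s - 3)^2 ↔ 6t·e^(3t); -1/(s - 3)^3 ↔ (-1/2)t^2·e^(3t).

f(t) = -t^2*exp(3*t)/2 + 6*t*exp(3*t) + exp(3*t)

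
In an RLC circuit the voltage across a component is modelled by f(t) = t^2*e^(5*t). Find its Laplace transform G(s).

G(s) = 2/(s - 5)^3

L{e^(5t)} = 1/(s - 5).
Then apply L{t^2·g(t)} = (-1)^2 d^2/ds^2[H(s)] with H(s) = 1/(s - 5):
differentiating 2 times and applying the sign gives 2/(s - 5)^3.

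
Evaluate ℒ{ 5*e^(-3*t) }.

5/(s + 3)

L{5} = 5/s.
By the first shifting theorem, multiplying by e^(-3t) replaces s with s + 3.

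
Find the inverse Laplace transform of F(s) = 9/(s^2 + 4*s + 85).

exp(-2*t)*sin(9*t)

Rewrite the denominator: s^2 + 4*s + 85 = (s + 2)^2 + 81.
The form in (s + 2) signals a first-shifting-theorem factor e^(-2t).
Since L{sin(9t)} = 9/(s^2 + 81), the inverse is exp(-2*t)*sin(9*t).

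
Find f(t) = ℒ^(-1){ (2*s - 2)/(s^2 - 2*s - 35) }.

Factor the denominator: s^2 - 2*s - 35 = (s - 7)*(s + 5).
Partial fraction decomposition gives [1/(s + 5)] + [1/(s - 7)].
Invert each term: 1/(s + 5) ↔ e^(-5t); 1/(s - 7) ↔ e^(7t).

f(t) = exp(7*t) + exp(-5*t)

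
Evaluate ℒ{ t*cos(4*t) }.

(s - 4)*(s + 4)/(s^2 + 16)^2

L{cos(4t)} = s/(s^2 + 16).
Then apply L{t·g(t)} = -d/ds[G(s)] with G(s) = s/(s^2 + 16):
differentiating 1 time and applying the sign gives (s - 4)*(s + 4)/(s^2 + 16)^2.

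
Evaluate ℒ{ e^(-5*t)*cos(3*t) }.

L{cos(3t)} = s/(s^2 + 9).
By the first shifting theorem, multiplying by e^(-5t) replaces s with s + 5.

(s + 5)/((s + 5)^2 + 9)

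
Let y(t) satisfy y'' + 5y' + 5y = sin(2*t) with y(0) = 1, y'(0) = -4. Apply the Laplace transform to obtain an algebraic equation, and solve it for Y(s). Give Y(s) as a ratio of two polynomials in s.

Apply the Laplace transform to the equation.
Using L{y''} = s^2 Y - s·y(0) - y'(0) and L{y'} = sY - y(0), with y(0) = 1, y'(0) = -4, the left side becomes (s^2 + 5*s + 5)Y - (s + 1).
The right side is L{sin(2*t)} = 2/(s^2 + 4).
So (s^2 + 5*s + 5)Y = 2/(s^2 + 4) + (s + 1).
Isolate Y and clear denominators.

Y(s) = (s^3 + s^2 + 4*s + 6)/(s^4 + 5*s^3 + 9*s^2 + 20*s + 20)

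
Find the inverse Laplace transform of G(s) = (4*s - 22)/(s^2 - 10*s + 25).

-2*t*exp(5*t) + 4*exp(5*t)

Factor the denominator: s^2 - 10*s + 25 = (s - 5)^2.
Partial fraction decomposition gives [4/(s - 5)] + [-2/(s - 5)^2].
Invert each term: 4/(s - 5) ↔ 4e^(5t); -2/(s - 5)^2 ↔ -2t·e^(5t).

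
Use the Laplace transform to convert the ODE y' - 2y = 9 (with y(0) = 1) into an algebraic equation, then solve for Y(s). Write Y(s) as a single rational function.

Take the Laplace transform of both sides.
The derivative rules (L{y'} = sY - y(0) = sY - 1) turn the left side into (s - 2)Y - (1).
The right side is L{9} = 9/s.
So (s - 2)Y = 9/s + (1).
Divide through and combine into a single rational function.

Y(s) = (s + 9)/(s^2 - 2*s)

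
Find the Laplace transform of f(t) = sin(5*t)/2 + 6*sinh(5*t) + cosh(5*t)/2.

s/(2*(s^2 - 25)) + 5/(2*(s^2 + 25)) + 30/(s^2 - 25)

The transform is linear, so treat each term independently.
(6)·[L{sinh(5t)} = 5/(s^2 - 25)]; (1/2)·[L{sin(5t)} = 5/(s^2 + 25)]; (1/2)·[L{cosh(5t)} = s/(s^2 - 25)].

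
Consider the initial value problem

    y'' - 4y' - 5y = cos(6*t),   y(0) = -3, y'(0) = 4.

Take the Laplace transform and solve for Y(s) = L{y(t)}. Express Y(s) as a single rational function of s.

Laplace-transform each side.
With L{y''} = s^2 Y - s·y(0) - y'(0) and L{y'} = sY - y(0), with y(0) = -3, y'(0) = 4: the LHS transforms to (s^2 - 4*s - 5)Y - (-3*s + 16).
The right side is L{cos(6*t)} = s/(s^2 + 36).
So (s^2 - 4*s - 5)Y = s/(s^2 + 36) + (-3*s + 16).
Solve for Y(s) and write it as one ratio of polynomials.

Y(s) = (-3*s^3 + 16*s^2 - 107*s + 576)/(s^4 - 4*s^3 + 31*s^2 - 144*s - 180)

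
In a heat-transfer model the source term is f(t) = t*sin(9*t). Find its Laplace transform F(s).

L{sin(9t)} = 9/(s^2 + 81).
Then apply L{t·g(t)} = -d/ds[G(s)] with G(s) = 9/(s^2 + 81):
differentiating 1 time and applying the sign gives 18*s/(s^2 + 81)^2.

F(s) = 18*s/(s^2 + 81)^2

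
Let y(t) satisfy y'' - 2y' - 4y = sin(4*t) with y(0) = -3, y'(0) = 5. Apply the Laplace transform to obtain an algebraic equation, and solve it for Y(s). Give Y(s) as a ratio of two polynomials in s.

Y(s) = (-3*s^3 + 11*s^2 - 48*s + 180)/(s^4 - 2*s^3 + 12*s^2 - 32*s - 64)

Laplace-transform each side.
With L{y''} = s^2 Y - s·y(0) - y'(0) and L{y'} = sY - y(0), with y(0) = -3, y'(0) = 5: the LHS transforms to (s^2 - 2*s - 4)Y - (-3*s + 11).
The right side is L{sin(4*t)} = 4/(s^2 + 16).
So (s^2 - 2*s - 4)Y = 4/(s^2 + 16) + (-3*s + 11).
Divide through and combine into a single rational function.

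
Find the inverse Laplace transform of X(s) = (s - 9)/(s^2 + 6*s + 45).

Complete the square in the denominator: s^2 + 6*s + 45 = (s + 3)^2 + 6^2.
Split the numerator to match: s - 9 = 1·(s + 3) - 2·6.
Invert each term: 1·(s + 3)/((s + 3)^2 + 36) ↔ e^(-3t)cos(6t); -2·6/((s + 3)^2 + 36) ↔ -2e^(-3t)sin(6t).

-2*exp(-3*t)*sin(6*t) + exp(-3*t)*cos(6*t)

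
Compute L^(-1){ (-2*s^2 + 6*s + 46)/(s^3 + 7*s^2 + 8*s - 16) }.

Factor the denominator: s^3 + 7*s^2 + 8*s - 16 = (s - 1)*(s + 4)^2.
Partial fraction decomposition gives [-4/(s + 4)] + [2/(s + 4)^2] + [2/(s - 1)].
Invert each term: -4/(s + 4) ↔ -4e^(-4t); 2/(s + 4)^2 ↔ 2t·e^(-4t); 2/(s - 1) ↔ 2e^(t).

2*t*exp(-4*t) + 2*exp(t) - 4*exp(-4*t)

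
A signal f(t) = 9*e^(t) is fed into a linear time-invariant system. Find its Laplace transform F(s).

L{9} = 9/s.
By the first shifting theorem, multiplying by e^(t) replaces s with s - 1.

F(s) = 9/(s - 1)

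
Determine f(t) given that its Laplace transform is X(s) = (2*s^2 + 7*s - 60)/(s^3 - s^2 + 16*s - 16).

Factor the denominator: s^3 - s^2 + 16*s - 16 = (s - 1)*(s^2 + 16).
Partial fraction decomposition gives [-3/(s - 1)] + [5*s/(s^2 + 16)] + [12/(s^2 + 16)].
Invert each term: -3/(s - 1) ↔ -3e^(t); 5·s/(s^2 + 16) ↔ 5cos(4t); 3·4/(s^2 + 16) ↔ 3sin(4t).

f(t) = -3*exp(t) + 3*sin(4*t) + 5*cos(4*t)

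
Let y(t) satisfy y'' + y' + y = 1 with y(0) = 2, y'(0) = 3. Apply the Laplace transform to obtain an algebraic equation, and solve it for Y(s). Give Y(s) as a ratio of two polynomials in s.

Apply the Laplace transform to the equation.
The derivative rules (L{y''} = s^2 Y - s·y(0) - y'(0) and L{y'} = sY - y(0), with y(0) = 2, y'(0) = 3) turn the left side into (s^2 + s + 1)Y - (2*s + 5).
The right side is L{1} = 1/s.
So (s^2 + s + 1)Y = 1/s + (2*s + 5).
Isolate Y and clear denominators.

Y(s) = (2*s^2 + 5*s + 1)/(s^3 + s^2 + s)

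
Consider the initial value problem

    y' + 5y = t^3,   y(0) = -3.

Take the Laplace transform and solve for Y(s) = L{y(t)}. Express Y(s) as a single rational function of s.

Y(s) = (-3*s^4 + 6)/(s^5 + 5*s^4)

Take the Laplace transform of both sides.
With L{y'} = sY - y(0) = sY - (-3): the LHS transforms to (s + 5)Y - (-3).
The right side is L{t^3} = 6/s^4.
So (s + 5)Y = 6/s^4 + (-3).
Divide through and combine into a single rational function.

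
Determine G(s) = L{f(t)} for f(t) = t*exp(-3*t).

G(s) = (s + 3)^(-2)

L{t} = 1!/s^2 = 1/s^2.
By the first shifting theorem, multiplying by e^(-3t) replaces s with s + 3.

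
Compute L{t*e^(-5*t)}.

(s + 5)^(-2)

L{e^(-5t)} = 1/(s + 5).
Then apply L{t·g(t)} = -d/ds[G(s)] with G(s) = 1/(s + 5):
differentiating 1 time and applying the sign gives (s + 5)^(-2).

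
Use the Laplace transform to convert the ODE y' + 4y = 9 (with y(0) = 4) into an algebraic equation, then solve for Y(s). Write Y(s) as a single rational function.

Transform both sides with L{·}.
The derivative rules (L{y'} = sY - y(0) = sY - 4) turn the left side into (s + 4)Y - (4).
The right side is L{9} = 9/s.
So (s + 4)Y = 9/s + (4).
Divide through and combine into a single rational function.

Y(s) = (4*s + 9)/(s^2 + 4*s)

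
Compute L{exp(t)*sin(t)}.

1/((s - 1)^2 + 1)

L{sin(t)} = 1/(s^2 + 1).
By the first shifting theorem, multiplying by e^(t) replaces s with s - 1.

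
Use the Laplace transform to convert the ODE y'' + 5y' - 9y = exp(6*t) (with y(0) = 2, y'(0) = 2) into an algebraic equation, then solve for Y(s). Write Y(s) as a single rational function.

Laplace-transform each side.
Using L{y''} = s^2 Y - s·y(0) - y'(0) and L{y'} = sY - y(0), with y(0) = 2, y'(0) = 2, the left side becomes (s^2 + 5*s - 9)Y - (2*s + 12).
The right side is L{exp(6*t)} = 1/(s - 6).
So (s^2 + 5*s - 9)Y = 1/(s - 6) + (2*s + 12).
Divide through and combine into a single rational function.

Y(s) = (2*s^2 - 71)/(s^3 - s^2 - 39*s + 54)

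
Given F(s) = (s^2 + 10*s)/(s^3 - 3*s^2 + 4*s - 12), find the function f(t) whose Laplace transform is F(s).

f(t) = 3*exp(3*t) + 2*sin(2*t) - 2*cos(2*t)

Factor the denominator: s^3 - 3*s^2 + 4*s - 12 = (s - 3)*(s^2 + 4).
Partial fraction decomposition gives [3/(s - 3)] + [-2*s/(s^2 + 4)] + [4/(s^2 + 4)].
Invert each term: 3/(s - 3) ↔ 3e^(3t); -2·s/(s^2 + 4) ↔ -2cos(2t); 2·2/(s^2 + 4) ↔ 2sin(2t).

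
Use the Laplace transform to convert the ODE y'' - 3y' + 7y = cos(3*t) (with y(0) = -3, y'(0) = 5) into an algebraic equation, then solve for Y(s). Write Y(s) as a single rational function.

Y(s) = (-3*s^3 + 14*s^2 - 26*s + 126)/(s^4 - 3*s^3 + 16*s^2 - 27*s + 63)

Laplace-transform each side.
With L{y''} = s^2 Y - s·y(0) - y'(0) and L{y'} = sY - y(0), with y(0) = -3, y'(0) = 5: the LHS transforms to (s^2 - 3*s + 7)Y - (-3*s + 14).
The right side is L{cos(3*t)} = s/(s^2 + 9).
So (s^2 - 3*s + 7)Y = s/(s^2 + 9) + (-3*s + 14).
Isolate Y and clear denominators.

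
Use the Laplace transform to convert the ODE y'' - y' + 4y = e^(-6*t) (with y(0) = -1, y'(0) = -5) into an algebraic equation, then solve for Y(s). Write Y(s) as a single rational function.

Apply the Laplace transform to the equation.
With L{y''} = s^2 Y - s·y(0) - y'(0) and L{y'} = sY - y(0), with y(0) = -1, y'(0) = -5: the LHS transforms to (s^2 - s + 4)Y - (-s - 4).
The right side is L{e^(-6*t)} = 1/(s + 6).
So (s^2 - s + 4)Y = 1/(s + 6) + (-s - 4).
Solve for Y(s) and write it as one ratio of polynomials.

Y(s) = (-s^2 - 10*s - 23)/(s^3 + 5*s^2 - 2*s + 24)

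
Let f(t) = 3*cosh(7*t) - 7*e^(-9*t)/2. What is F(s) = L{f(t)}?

By linearity of the Laplace transform, transform each term separately.
(-7/2)·[L{e^(-9t)} = 1/(s + 9)]; (3)·[L{cosh(7t)} = s/(s^2 - 49)].

F(s) = 3*s/(s^2 - 49) - 7/(2*(s + 9))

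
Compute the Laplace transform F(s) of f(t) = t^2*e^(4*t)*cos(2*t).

L{cos(2t)} = s/(s^2 + 4).
Multiplying by e^(4t) shifts s → s - 4, so L{e^(4*t)*cos(2*t)} = (s - 4)/((s - 4)^2 + 4).
Then apply L{t^2·g(t)} = (-1)^2 d^2/ds^2[G(s)] with G(s) = (s - 4)/((s - 4)^2 + 4):
differentiating 2 times and applying the sign gives 2*(s - 4)*(s^2 - 8*s + 4)/(s^2 - 8*s + 20)^3.

F(s) = 2*(s - 4)*(s^2 - 8*s + 4)/(s^2 - 8*s + 20)^3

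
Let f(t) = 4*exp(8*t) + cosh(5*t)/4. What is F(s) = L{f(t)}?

The transform is linear, so treat each term independently.
(1/4)·[L{cosh(5t)} = s/(s^2 - 25)]; (4)·[L{e^(8t)} = 1/(s - 8)].

F(s) = s/(4*(s^2 - 25)) + 4/(s - 8)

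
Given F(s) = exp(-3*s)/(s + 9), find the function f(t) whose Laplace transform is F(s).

The factor e^(-3s) signals a time shift by c = 3 (second shifting theorem).
L{e^(-9t)} = 1/(s + 9), so L^-1{1/(s + 9)} = exp(-9*t).
Hence the inverse is u(t - 3) times that function evaluated at t - 3.

f(t) = Heaviside(t - 3)*(exp(-9*t + 27))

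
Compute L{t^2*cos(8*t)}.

2*s*(s^2 - 192)/(s^2 + 64)^3

L{cos(8t)} = s/(s^2 + 64).
Then apply L{t^2·g(t)} = (-1)^2 d^2/ds^2[G(s)] with G(s) = s/(s^2 + 64):
differentiating 2 times and applying the sign gives 2*s*(s^2 - 192)/(s^2 + 64)^3.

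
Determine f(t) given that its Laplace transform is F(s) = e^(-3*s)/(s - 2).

The factor e^(-3s) signals a time shift by c = 3 (second shifting theorem).
L{e^(2t)} = 1/(s - 2), so L^-1{1/(s - 2)} = e^(2*t).
Hence the inverse is u(t - 3) times that function evaluated at t - 3.

f(t) = Heaviside(t - 3)*(exp(2*t - 6))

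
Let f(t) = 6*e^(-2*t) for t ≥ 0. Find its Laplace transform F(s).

L{6} = 6/s.
By the first shifting theorem, multiplying by e^(-2t) replaces s with s + 2.

F(s) = 6/(s + 2)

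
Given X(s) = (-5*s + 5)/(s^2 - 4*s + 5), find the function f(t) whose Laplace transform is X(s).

Complete the square in the denominator: s^2 - 4*s + 5 = (s - 2)^2 + 1^2.
Split the numerator to match: -5*s + 5 = -5·(s - 2) - 5·1.
Invert each term: -5·(s - 2)/((s - 2)^2 + 1) ↔ -5e^(2t)cos(t); -5·1/((s - 2)^2 + 1) ↔ -5e^(2t)sin(t).

f(t) = -5*exp(2*t)*sin(t) - 5*exp(2*t)*cos(t)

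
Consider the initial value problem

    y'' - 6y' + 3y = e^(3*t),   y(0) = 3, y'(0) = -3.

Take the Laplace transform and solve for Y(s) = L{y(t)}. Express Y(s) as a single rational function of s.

Y(s) = (3*s^2 - 30*s + 64)/(s^3 - 9*s^2 + 21*s - 9)

Laplace-transform each side.
With L{y''} = s^2 Y - s·y(0) - y'(0) and L{y'} = sY - y(0), with y(0) = 3, y'(0) = -3: the LHS transforms to (s^2 - 6*s + 3)Y - (3*s - 21).
The right side is L{e^(3*t)} = 1/(s - 3).
So (s^2 - 6*s + 3)Y = 1/(s - 3) + (3*s - 21).
Isolate Y and clear denominators.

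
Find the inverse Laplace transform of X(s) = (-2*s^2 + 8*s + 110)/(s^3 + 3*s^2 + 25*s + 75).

Factor the denominator: s^3 + 3*s^2 + 25*s + 75 = (s + 3)*(s^2 + 25).
Partial fraction decomposition gives [2/(s + 3)] + [-4*s/(s^2 + 25)] + [20/(s^2 + 25)].
Invert each term: 2/(s + 3) ↔ 2e^(-3t); -4·s/(s^2 + 25) ↔ -4cos(5t); 4·5/(s^2 + 25) ↔ 4sin(5t).

4*sin(5*t) - 4*cos(5*t) + 2*exp(-3*t)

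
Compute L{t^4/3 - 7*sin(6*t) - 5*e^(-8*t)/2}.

By linearity of the Laplace transform, transform each term separately.
(1/3)·[L{t^4} = 4!/s^5 = 24/s^5]; (-5/2)·[L{e^(-8t)} = 1/(s + 8)]; (-7)·[L{sin(6t)} = 6/(s^2 + 36)].

-42/(s^2 + 36) - 5/(2*(s + 8)) + 8/s^5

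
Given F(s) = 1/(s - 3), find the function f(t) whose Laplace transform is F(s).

Since L{e^(3t)} = 1/(s - 3), the inverse is e^(3*t).

f(t) = exp(3*t)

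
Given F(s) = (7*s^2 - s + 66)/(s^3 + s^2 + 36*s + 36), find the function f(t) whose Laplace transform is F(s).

f(t) = -sin(6*t) + 5*cos(6*t) + 2*exp(-t)

Factor the denominator: s^3 + s^2 + 36*s + 36 = (s + 1)*(s^2 + 36).
Partial fraction decomposition gives [2/(s + 1)] + [5*s/(s^2 + 36)] + [-6/(s^2 + 36)].
Invert each term: 2/(s + 1) ↔ 2e^(-t); 5·s/(s^2 + 36) ↔ 5cos(6t); -1·6/(s^2 + 36) ↔ -sin(6t).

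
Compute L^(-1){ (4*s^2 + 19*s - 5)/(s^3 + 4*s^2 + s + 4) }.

Factor the denominator: s^3 + 4*s^2 + s + 4 = (s + 4)*(s^2 + 1).
Partial fraction decomposition gives [-1/(s + 4)] + [5*s/(s^2 + 1)] + [-1/(s^2 + 1)].
Invert each term: -1/(s + 4) ↔ -e^(-4t); 5·s/(s^2 + 1) ↔ 5cos(t); -1·1/(s^2 + 1) ↔ -sin(t).

-sin(t) + 5*cos(t) - exp(-4*t)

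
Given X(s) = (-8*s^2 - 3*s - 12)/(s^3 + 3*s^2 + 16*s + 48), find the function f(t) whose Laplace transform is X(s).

f(t) = 3*sin(4*t) - 5*cos(4*t) - 3*exp(-3*t)

Factor the denominator: s^3 + 3*s^2 + 16*s + 48 = (s + 3)*(s^2 + 16).
Partial fraction decomposition gives [-3/(s + 3)] + [-5*s/(s^2 + 16)] + [12/(s^2 + 16)].
Invert each term: -3/(s + 3) ↔ -3e^(-3t); -5·s/(s^2 + 16) ↔ -5cos(4t); 3·4/(s^2 + 16) ↔ 3sin(4t).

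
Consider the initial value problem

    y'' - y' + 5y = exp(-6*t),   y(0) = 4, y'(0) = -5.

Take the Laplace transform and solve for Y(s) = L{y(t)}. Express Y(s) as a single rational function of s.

Laplace-transform each side.
Using L{y''} = s^2 Y - s·y(0) - y'(0) and L{y'} = sY - y(0), with y(0) = 4, y'(0) = -5, the left side becomes (s^2 - s + 5)Y - (4*s - 9).
The right side is L{exp(-6*t)} = 1/(s + 6).
So (s^2 - s + 5)Y = 1/(s + 6) + (4*s - 9).
Isolate Y and clear denominators.

Y(s) = (4*s^2 + 15*s - 53)/(s^3 + 5*s^2 - s + 30)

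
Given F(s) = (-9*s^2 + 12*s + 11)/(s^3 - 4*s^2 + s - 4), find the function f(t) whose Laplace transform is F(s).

f(t) = -5*exp(4*t) - 4*sin(t) - 4*cos(t)

Factor the denominator: s^3 - 4*s^2 + s - 4 = (s - 4)*(s^2 + 1).
Partial fraction decomposition gives [-5/(s - 4)] + [-4*s/(s^2 + 1)] + [-4/(s^2 + 1)].
Invert each term: -5/(s - 4) ↔ -5e^(4t); -4·s/(s^2 + 1) ↔ -4cos(t); -4·1/(s^2 + 1) ↔ -4sin(t).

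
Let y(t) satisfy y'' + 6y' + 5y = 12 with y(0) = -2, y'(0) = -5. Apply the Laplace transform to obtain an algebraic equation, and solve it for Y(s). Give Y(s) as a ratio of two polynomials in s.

Apply the Laplace transform to the equation.
Using L{y''} = s^2 Y - s·y(0) - y'(0) and L{y'} = sY - y(0), with y(0) = -2, y'(0) = -5, the left side becomes (s^2 + 6*s + 5)Y - (-2*s - 17).
The right side is L{12} = 12/s.
So (s^2 + 6*s + 5)Y = 12/s + (-2*s - 17).
Solve for Y(s) and write it as one ratio of polynomials.

Y(s) = (-2*s^2 - 17*s + 12)/(s^3 + 6*s^2 + 5*s)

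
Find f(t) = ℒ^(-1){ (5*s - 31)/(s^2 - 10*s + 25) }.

f(t) = -6*t*exp(5*t) + 5*exp(5*t)

Factor the denominator: s^2 - 10*s + 25 = (s - 5)^2.
Partial fraction decomposition gives [5/(s - 5)] + [-6/(s - 5)^2].
Invert each term: 5/(s - 5) ↔ 5e^(5t); -6/(s - 5)^2 ↔ -6t·e^(5t).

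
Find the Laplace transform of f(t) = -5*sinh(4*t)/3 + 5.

The transform is linear, so treat each term independently.
(-5/3)·[L{sinh(4t)} = 4/(s^2 - 16)]; L{5} = 5/s.

-20/(3*(s^2 - 16)) + 5/s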